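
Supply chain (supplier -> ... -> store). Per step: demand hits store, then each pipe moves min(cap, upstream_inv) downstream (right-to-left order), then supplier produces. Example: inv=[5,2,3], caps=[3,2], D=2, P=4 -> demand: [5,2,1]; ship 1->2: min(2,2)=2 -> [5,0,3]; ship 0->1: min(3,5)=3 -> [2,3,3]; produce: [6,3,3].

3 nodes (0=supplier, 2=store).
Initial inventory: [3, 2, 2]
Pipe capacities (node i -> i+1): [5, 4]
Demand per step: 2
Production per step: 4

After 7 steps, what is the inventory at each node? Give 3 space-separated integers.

Step 1: demand=2,sold=2 ship[1->2]=2 ship[0->1]=3 prod=4 -> inv=[4 3 2]
Step 2: demand=2,sold=2 ship[1->2]=3 ship[0->1]=4 prod=4 -> inv=[4 4 3]
Step 3: demand=2,sold=2 ship[1->2]=4 ship[0->1]=4 prod=4 -> inv=[4 4 5]
Step 4: demand=2,sold=2 ship[1->2]=4 ship[0->1]=4 prod=4 -> inv=[4 4 7]
Step 5: demand=2,sold=2 ship[1->2]=4 ship[0->1]=4 prod=4 -> inv=[4 4 9]
Step 6: demand=2,sold=2 ship[1->2]=4 ship[0->1]=4 prod=4 -> inv=[4 4 11]
Step 7: demand=2,sold=2 ship[1->2]=4 ship[0->1]=4 prod=4 -> inv=[4 4 13]

4 4 13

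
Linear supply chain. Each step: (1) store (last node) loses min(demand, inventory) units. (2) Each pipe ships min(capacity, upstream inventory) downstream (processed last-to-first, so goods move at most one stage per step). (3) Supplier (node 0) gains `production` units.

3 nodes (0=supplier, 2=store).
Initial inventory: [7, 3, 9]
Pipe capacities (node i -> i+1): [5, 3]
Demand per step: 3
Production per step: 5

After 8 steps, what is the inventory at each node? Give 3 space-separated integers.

Step 1: demand=3,sold=3 ship[1->2]=3 ship[0->1]=5 prod=5 -> inv=[7 5 9]
Step 2: demand=3,sold=3 ship[1->2]=3 ship[0->1]=5 prod=5 -> inv=[7 7 9]
Step 3: demand=3,sold=3 ship[1->2]=3 ship[0->1]=5 prod=5 -> inv=[7 9 9]
Step 4: demand=3,sold=3 ship[1->2]=3 ship[0->1]=5 prod=5 -> inv=[7 11 9]
Step 5: demand=3,sold=3 ship[1->2]=3 ship[0->1]=5 prod=5 -> inv=[7 13 9]
Step 6: demand=3,sold=3 ship[1->2]=3 ship[0->1]=5 prod=5 -> inv=[7 15 9]
Step 7: demand=3,sold=3 ship[1->2]=3 ship[0->1]=5 prod=5 -> inv=[7 17 9]
Step 8: demand=3,sold=3 ship[1->2]=3 ship[0->1]=5 prod=5 -> inv=[7 19 9]

7 19 9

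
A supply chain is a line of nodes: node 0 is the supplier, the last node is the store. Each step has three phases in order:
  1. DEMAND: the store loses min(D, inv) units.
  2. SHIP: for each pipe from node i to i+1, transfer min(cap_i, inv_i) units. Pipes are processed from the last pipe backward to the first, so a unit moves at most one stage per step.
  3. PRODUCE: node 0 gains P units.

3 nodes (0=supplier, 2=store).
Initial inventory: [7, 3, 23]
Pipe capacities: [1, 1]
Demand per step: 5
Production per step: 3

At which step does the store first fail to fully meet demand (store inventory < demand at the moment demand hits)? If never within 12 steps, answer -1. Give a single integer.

Step 1: demand=5,sold=5 ship[1->2]=1 ship[0->1]=1 prod=3 -> [9 3 19]
Step 2: demand=5,sold=5 ship[1->2]=1 ship[0->1]=1 prod=3 -> [11 3 15]
Step 3: demand=5,sold=5 ship[1->2]=1 ship[0->1]=1 prod=3 -> [13 3 11]
Step 4: demand=5,sold=5 ship[1->2]=1 ship[0->1]=1 prod=3 -> [15 3 7]
Step 5: demand=5,sold=5 ship[1->2]=1 ship[0->1]=1 prod=3 -> [17 3 3]
Step 6: demand=5,sold=3 ship[1->2]=1 ship[0->1]=1 prod=3 -> [19 3 1]
Step 7: demand=5,sold=1 ship[1->2]=1 ship[0->1]=1 prod=3 -> [21 3 1]
Step 8: demand=5,sold=1 ship[1->2]=1 ship[0->1]=1 prod=3 -> [23 3 1]
Step 9: demand=5,sold=1 ship[1->2]=1 ship[0->1]=1 prod=3 -> [25 3 1]
Step 10: demand=5,sold=1 ship[1->2]=1 ship[0->1]=1 prod=3 -> [27 3 1]
Step 11: demand=5,sold=1 ship[1->2]=1 ship[0->1]=1 prod=3 -> [29 3 1]
Step 12: demand=5,sold=1 ship[1->2]=1 ship[0->1]=1 prod=3 -> [31 3 1]
First stockout at step 6

6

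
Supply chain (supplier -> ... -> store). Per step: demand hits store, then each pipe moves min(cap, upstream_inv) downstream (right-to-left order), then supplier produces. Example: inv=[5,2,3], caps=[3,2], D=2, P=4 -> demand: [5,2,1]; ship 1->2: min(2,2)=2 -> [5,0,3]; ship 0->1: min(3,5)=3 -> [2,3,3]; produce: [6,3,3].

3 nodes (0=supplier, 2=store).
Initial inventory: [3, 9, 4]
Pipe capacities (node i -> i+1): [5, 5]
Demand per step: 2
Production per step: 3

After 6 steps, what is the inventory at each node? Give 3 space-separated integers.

Step 1: demand=2,sold=2 ship[1->2]=5 ship[0->1]=3 prod=3 -> inv=[3 7 7]
Step 2: demand=2,sold=2 ship[1->2]=5 ship[0->1]=3 prod=3 -> inv=[3 5 10]
Step 3: demand=2,sold=2 ship[1->2]=5 ship[0->1]=3 prod=3 -> inv=[3 3 13]
Step 4: demand=2,sold=2 ship[1->2]=3 ship[0->1]=3 prod=3 -> inv=[3 3 14]
Step 5: demand=2,sold=2 ship[1->2]=3 ship[0->1]=3 prod=3 -> inv=[3 3 15]
Step 6: demand=2,sold=2 ship[1->2]=3 ship[0->1]=3 prod=3 -> inv=[3 3 16]

3 3 16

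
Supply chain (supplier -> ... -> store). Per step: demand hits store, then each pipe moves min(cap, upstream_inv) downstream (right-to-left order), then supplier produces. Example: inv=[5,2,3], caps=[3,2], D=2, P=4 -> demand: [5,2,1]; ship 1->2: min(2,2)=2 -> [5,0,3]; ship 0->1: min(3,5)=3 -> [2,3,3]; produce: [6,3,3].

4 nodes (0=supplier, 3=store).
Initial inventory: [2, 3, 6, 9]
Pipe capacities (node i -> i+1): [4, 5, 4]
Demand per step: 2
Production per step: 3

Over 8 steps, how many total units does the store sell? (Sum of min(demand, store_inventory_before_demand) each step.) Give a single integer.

Step 1: sold=2 (running total=2) -> [3 2 5 11]
Step 2: sold=2 (running total=4) -> [3 3 3 13]
Step 3: sold=2 (running total=6) -> [3 3 3 14]
Step 4: sold=2 (running total=8) -> [3 3 3 15]
Step 5: sold=2 (running total=10) -> [3 3 3 16]
Step 6: sold=2 (running total=12) -> [3 3 3 17]
Step 7: sold=2 (running total=14) -> [3 3 3 18]
Step 8: sold=2 (running total=16) -> [3 3 3 19]

Answer: 16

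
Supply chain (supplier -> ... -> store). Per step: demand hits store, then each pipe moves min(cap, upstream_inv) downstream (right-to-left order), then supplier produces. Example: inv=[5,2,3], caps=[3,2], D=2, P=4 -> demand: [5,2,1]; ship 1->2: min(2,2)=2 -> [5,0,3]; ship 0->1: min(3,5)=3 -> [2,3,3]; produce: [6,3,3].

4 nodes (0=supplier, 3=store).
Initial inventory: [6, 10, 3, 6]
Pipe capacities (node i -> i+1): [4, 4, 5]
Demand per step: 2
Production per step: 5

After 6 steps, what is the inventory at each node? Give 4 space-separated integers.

Step 1: demand=2,sold=2 ship[2->3]=3 ship[1->2]=4 ship[0->1]=4 prod=5 -> inv=[7 10 4 7]
Step 2: demand=2,sold=2 ship[2->3]=4 ship[1->2]=4 ship[0->1]=4 prod=5 -> inv=[8 10 4 9]
Step 3: demand=2,sold=2 ship[2->3]=4 ship[1->2]=4 ship[0->1]=4 prod=5 -> inv=[9 10 4 11]
Step 4: demand=2,sold=2 ship[2->3]=4 ship[1->2]=4 ship[0->1]=4 prod=5 -> inv=[10 10 4 13]
Step 5: demand=2,sold=2 ship[2->3]=4 ship[1->2]=4 ship[0->1]=4 prod=5 -> inv=[11 10 4 15]
Step 6: demand=2,sold=2 ship[2->3]=4 ship[1->2]=4 ship[0->1]=4 prod=5 -> inv=[12 10 4 17]

12 10 4 17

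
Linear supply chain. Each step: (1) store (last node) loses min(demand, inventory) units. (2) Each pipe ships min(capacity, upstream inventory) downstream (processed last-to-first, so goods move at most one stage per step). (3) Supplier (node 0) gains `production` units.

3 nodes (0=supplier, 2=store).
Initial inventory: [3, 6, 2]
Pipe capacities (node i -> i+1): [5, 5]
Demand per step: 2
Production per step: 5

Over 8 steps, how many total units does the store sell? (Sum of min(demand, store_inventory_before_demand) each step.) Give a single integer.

Step 1: sold=2 (running total=2) -> [5 4 5]
Step 2: sold=2 (running total=4) -> [5 5 7]
Step 3: sold=2 (running total=6) -> [5 5 10]
Step 4: sold=2 (running total=8) -> [5 5 13]
Step 5: sold=2 (running total=10) -> [5 5 16]
Step 6: sold=2 (running total=12) -> [5 5 19]
Step 7: sold=2 (running total=14) -> [5 5 22]
Step 8: sold=2 (running total=16) -> [5 5 25]

Answer: 16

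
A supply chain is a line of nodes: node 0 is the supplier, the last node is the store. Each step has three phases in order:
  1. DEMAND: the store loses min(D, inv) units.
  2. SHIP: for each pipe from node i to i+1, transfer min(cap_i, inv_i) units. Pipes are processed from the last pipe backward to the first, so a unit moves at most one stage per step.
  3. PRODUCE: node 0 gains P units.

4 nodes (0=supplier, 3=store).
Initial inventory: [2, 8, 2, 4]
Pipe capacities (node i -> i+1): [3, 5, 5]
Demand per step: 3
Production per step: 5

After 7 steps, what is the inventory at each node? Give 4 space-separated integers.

Step 1: demand=3,sold=3 ship[2->3]=2 ship[1->2]=5 ship[0->1]=2 prod=5 -> inv=[5 5 5 3]
Step 2: demand=3,sold=3 ship[2->3]=5 ship[1->2]=5 ship[0->1]=3 prod=5 -> inv=[7 3 5 5]
Step 3: demand=3,sold=3 ship[2->3]=5 ship[1->2]=3 ship[0->1]=3 prod=5 -> inv=[9 3 3 7]
Step 4: demand=3,sold=3 ship[2->3]=3 ship[1->2]=3 ship[0->1]=3 prod=5 -> inv=[11 3 3 7]
Step 5: demand=3,sold=3 ship[2->3]=3 ship[1->2]=3 ship[0->1]=3 prod=5 -> inv=[13 3 3 7]
Step 6: demand=3,sold=3 ship[2->3]=3 ship[1->2]=3 ship[0->1]=3 prod=5 -> inv=[15 3 3 7]
Step 7: demand=3,sold=3 ship[2->3]=3 ship[1->2]=3 ship[0->1]=3 prod=5 -> inv=[17 3 3 7]

17 3 3 7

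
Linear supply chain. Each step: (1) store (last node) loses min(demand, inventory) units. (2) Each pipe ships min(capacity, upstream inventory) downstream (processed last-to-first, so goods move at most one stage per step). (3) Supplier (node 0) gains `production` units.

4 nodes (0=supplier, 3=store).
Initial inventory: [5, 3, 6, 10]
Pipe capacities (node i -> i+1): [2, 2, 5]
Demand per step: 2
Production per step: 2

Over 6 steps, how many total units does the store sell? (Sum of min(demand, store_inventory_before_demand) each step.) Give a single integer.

Step 1: sold=2 (running total=2) -> [5 3 3 13]
Step 2: sold=2 (running total=4) -> [5 3 2 14]
Step 3: sold=2 (running total=6) -> [5 3 2 14]
Step 4: sold=2 (running total=8) -> [5 3 2 14]
Step 5: sold=2 (running total=10) -> [5 3 2 14]
Step 6: sold=2 (running total=12) -> [5 3 2 14]

Answer: 12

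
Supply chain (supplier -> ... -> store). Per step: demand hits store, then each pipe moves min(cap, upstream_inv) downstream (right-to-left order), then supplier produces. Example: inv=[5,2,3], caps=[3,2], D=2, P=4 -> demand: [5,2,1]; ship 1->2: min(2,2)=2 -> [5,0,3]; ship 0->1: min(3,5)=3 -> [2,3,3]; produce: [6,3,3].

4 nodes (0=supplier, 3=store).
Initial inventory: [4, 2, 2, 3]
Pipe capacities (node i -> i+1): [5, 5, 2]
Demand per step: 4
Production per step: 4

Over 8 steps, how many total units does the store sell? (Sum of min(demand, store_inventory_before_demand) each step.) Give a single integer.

Answer: 17

Derivation:
Step 1: sold=3 (running total=3) -> [4 4 2 2]
Step 2: sold=2 (running total=5) -> [4 4 4 2]
Step 3: sold=2 (running total=7) -> [4 4 6 2]
Step 4: sold=2 (running total=9) -> [4 4 8 2]
Step 5: sold=2 (running total=11) -> [4 4 10 2]
Step 6: sold=2 (running total=13) -> [4 4 12 2]
Step 7: sold=2 (running total=15) -> [4 4 14 2]
Step 8: sold=2 (running total=17) -> [4 4 16 2]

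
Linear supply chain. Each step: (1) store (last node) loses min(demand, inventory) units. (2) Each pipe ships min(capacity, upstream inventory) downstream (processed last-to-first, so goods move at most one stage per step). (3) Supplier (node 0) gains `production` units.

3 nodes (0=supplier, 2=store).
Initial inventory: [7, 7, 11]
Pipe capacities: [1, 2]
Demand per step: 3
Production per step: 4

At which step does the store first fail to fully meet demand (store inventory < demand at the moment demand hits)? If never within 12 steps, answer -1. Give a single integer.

Step 1: demand=3,sold=3 ship[1->2]=2 ship[0->1]=1 prod=4 -> [10 6 10]
Step 2: demand=3,sold=3 ship[1->2]=2 ship[0->1]=1 prod=4 -> [13 5 9]
Step 3: demand=3,sold=3 ship[1->2]=2 ship[0->1]=1 prod=4 -> [16 4 8]
Step 4: demand=3,sold=3 ship[1->2]=2 ship[0->1]=1 prod=4 -> [19 3 7]
Step 5: demand=3,sold=3 ship[1->2]=2 ship[0->1]=1 prod=4 -> [22 2 6]
Step 6: demand=3,sold=3 ship[1->2]=2 ship[0->1]=1 prod=4 -> [25 1 5]
Step 7: demand=3,sold=3 ship[1->2]=1 ship[0->1]=1 prod=4 -> [28 1 3]
Step 8: demand=3,sold=3 ship[1->2]=1 ship[0->1]=1 prod=4 -> [31 1 1]
Step 9: demand=3,sold=1 ship[1->2]=1 ship[0->1]=1 prod=4 -> [34 1 1]
Step 10: demand=3,sold=1 ship[1->2]=1 ship[0->1]=1 prod=4 -> [37 1 1]
Step 11: demand=3,sold=1 ship[1->2]=1 ship[0->1]=1 prod=4 -> [40 1 1]
Step 12: demand=3,sold=1 ship[1->2]=1 ship[0->1]=1 prod=4 -> [43 1 1]
First stockout at step 9

9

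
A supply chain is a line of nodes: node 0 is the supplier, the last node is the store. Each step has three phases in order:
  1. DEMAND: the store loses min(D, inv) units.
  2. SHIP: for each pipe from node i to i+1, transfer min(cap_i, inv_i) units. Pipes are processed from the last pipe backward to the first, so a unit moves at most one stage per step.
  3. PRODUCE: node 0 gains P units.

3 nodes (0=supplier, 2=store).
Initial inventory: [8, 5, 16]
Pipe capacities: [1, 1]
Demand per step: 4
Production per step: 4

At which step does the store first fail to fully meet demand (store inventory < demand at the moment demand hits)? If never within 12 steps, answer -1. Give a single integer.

Step 1: demand=4,sold=4 ship[1->2]=1 ship[0->1]=1 prod=4 -> [11 5 13]
Step 2: demand=4,sold=4 ship[1->2]=1 ship[0->1]=1 prod=4 -> [14 5 10]
Step 3: demand=4,sold=4 ship[1->2]=1 ship[0->1]=1 prod=4 -> [17 5 7]
Step 4: demand=4,sold=4 ship[1->2]=1 ship[0->1]=1 prod=4 -> [20 5 4]
Step 5: demand=4,sold=4 ship[1->2]=1 ship[0->1]=1 prod=4 -> [23 5 1]
Step 6: demand=4,sold=1 ship[1->2]=1 ship[0->1]=1 prod=4 -> [26 5 1]
Step 7: demand=4,sold=1 ship[1->2]=1 ship[0->1]=1 prod=4 -> [29 5 1]
Step 8: demand=4,sold=1 ship[1->2]=1 ship[0->1]=1 prod=4 -> [32 5 1]
Step 9: demand=4,sold=1 ship[1->2]=1 ship[0->1]=1 prod=4 -> [35 5 1]
Step 10: demand=4,sold=1 ship[1->2]=1 ship[0->1]=1 prod=4 -> [38 5 1]
Step 11: demand=4,sold=1 ship[1->2]=1 ship[0->1]=1 prod=4 -> [41 5 1]
Step 12: demand=4,sold=1 ship[1->2]=1 ship[0->1]=1 prod=4 -> [44 5 1]
First stockout at step 6

6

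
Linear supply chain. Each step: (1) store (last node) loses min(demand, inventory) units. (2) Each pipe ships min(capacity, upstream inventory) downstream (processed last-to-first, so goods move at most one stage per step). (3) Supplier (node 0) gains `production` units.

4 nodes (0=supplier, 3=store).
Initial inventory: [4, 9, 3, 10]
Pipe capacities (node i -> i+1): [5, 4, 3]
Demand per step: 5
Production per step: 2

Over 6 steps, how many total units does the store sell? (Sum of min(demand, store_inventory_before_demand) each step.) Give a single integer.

Step 1: sold=5 (running total=5) -> [2 9 4 8]
Step 2: sold=5 (running total=10) -> [2 7 5 6]
Step 3: sold=5 (running total=15) -> [2 5 6 4]
Step 4: sold=4 (running total=19) -> [2 3 7 3]
Step 5: sold=3 (running total=22) -> [2 2 7 3]
Step 6: sold=3 (running total=25) -> [2 2 6 3]

Answer: 25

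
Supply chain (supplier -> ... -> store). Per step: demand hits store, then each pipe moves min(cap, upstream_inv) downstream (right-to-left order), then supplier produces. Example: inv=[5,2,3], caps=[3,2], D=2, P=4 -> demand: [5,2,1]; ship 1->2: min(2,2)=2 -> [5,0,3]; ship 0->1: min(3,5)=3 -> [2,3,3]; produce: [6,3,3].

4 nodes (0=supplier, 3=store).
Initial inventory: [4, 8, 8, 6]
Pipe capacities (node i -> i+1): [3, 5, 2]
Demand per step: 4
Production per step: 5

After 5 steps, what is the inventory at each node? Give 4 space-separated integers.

Step 1: demand=4,sold=4 ship[2->3]=2 ship[1->2]=5 ship[0->1]=3 prod=5 -> inv=[6 6 11 4]
Step 2: demand=4,sold=4 ship[2->3]=2 ship[1->2]=5 ship[0->1]=3 prod=5 -> inv=[8 4 14 2]
Step 3: demand=4,sold=2 ship[2->3]=2 ship[1->2]=4 ship[0->1]=3 prod=5 -> inv=[10 3 16 2]
Step 4: demand=4,sold=2 ship[2->3]=2 ship[1->2]=3 ship[0->1]=3 prod=5 -> inv=[12 3 17 2]
Step 5: demand=4,sold=2 ship[2->3]=2 ship[1->2]=3 ship[0->1]=3 prod=5 -> inv=[14 3 18 2]

14 3 18 2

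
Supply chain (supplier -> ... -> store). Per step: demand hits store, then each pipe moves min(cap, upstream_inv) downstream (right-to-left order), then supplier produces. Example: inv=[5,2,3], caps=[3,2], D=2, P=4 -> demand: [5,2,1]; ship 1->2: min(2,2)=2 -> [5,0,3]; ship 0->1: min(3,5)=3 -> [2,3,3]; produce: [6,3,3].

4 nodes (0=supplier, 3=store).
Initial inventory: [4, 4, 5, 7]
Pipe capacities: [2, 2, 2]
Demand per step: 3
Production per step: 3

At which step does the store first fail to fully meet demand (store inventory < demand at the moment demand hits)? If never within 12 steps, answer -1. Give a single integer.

Step 1: demand=3,sold=3 ship[2->3]=2 ship[1->2]=2 ship[0->1]=2 prod=3 -> [5 4 5 6]
Step 2: demand=3,sold=3 ship[2->3]=2 ship[1->2]=2 ship[0->1]=2 prod=3 -> [6 4 5 5]
Step 3: demand=3,sold=3 ship[2->3]=2 ship[1->2]=2 ship[0->1]=2 prod=3 -> [7 4 5 4]
Step 4: demand=3,sold=3 ship[2->3]=2 ship[1->2]=2 ship[0->1]=2 prod=3 -> [8 4 5 3]
Step 5: demand=3,sold=3 ship[2->3]=2 ship[1->2]=2 ship[0->1]=2 prod=3 -> [9 4 5 2]
Step 6: demand=3,sold=2 ship[2->3]=2 ship[1->2]=2 ship[0->1]=2 prod=3 -> [10 4 5 2]
Step 7: demand=3,sold=2 ship[2->3]=2 ship[1->2]=2 ship[0->1]=2 prod=3 -> [11 4 5 2]
Step 8: demand=3,sold=2 ship[2->3]=2 ship[1->2]=2 ship[0->1]=2 prod=3 -> [12 4 5 2]
Step 9: demand=3,sold=2 ship[2->3]=2 ship[1->2]=2 ship[0->1]=2 prod=3 -> [13 4 5 2]
Step 10: demand=3,sold=2 ship[2->3]=2 ship[1->2]=2 ship[0->1]=2 prod=3 -> [14 4 5 2]
Step 11: demand=3,sold=2 ship[2->3]=2 ship[1->2]=2 ship[0->1]=2 prod=3 -> [15 4 5 2]
Step 12: demand=3,sold=2 ship[2->3]=2 ship[1->2]=2 ship[0->1]=2 prod=3 -> [16 4 5 2]
First stockout at step 6

6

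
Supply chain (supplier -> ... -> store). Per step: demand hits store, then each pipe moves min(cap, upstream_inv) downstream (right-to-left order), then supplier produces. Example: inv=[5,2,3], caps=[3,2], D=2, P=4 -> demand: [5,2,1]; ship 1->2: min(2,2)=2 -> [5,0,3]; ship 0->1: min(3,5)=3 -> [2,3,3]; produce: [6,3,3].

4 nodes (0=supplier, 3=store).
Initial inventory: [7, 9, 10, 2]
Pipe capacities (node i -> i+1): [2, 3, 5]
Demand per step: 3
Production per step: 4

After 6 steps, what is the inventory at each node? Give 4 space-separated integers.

Step 1: demand=3,sold=2 ship[2->3]=5 ship[1->2]=3 ship[0->1]=2 prod=4 -> inv=[9 8 8 5]
Step 2: demand=3,sold=3 ship[2->3]=5 ship[1->2]=3 ship[0->1]=2 prod=4 -> inv=[11 7 6 7]
Step 3: demand=3,sold=3 ship[2->3]=5 ship[1->2]=3 ship[0->1]=2 prod=4 -> inv=[13 6 4 9]
Step 4: demand=3,sold=3 ship[2->3]=4 ship[1->2]=3 ship[0->1]=2 prod=4 -> inv=[15 5 3 10]
Step 5: demand=3,sold=3 ship[2->3]=3 ship[1->2]=3 ship[0->1]=2 prod=4 -> inv=[17 4 3 10]
Step 6: demand=3,sold=3 ship[2->3]=3 ship[1->2]=3 ship[0->1]=2 prod=4 -> inv=[19 3 3 10]

19 3 3 10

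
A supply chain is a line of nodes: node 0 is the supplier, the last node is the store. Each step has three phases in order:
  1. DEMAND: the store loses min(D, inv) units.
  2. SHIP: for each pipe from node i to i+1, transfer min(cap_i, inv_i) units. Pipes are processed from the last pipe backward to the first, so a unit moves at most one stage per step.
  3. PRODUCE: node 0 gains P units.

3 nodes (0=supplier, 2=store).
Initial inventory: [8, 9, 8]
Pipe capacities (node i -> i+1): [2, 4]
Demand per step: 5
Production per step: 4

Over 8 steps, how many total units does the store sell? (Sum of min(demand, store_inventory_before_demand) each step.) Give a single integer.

Answer: 29

Derivation:
Step 1: sold=5 (running total=5) -> [10 7 7]
Step 2: sold=5 (running total=10) -> [12 5 6]
Step 3: sold=5 (running total=15) -> [14 3 5]
Step 4: sold=5 (running total=20) -> [16 2 3]
Step 5: sold=3 (running total=23) -> [18 2 2]
Step 6: sold=2 (running total=25) -> [20 2 2]
Step 7: sold=2 (running total=27) -> [22 2 2]
Step 8: sold=2 (running total=29) -> [24 2 2]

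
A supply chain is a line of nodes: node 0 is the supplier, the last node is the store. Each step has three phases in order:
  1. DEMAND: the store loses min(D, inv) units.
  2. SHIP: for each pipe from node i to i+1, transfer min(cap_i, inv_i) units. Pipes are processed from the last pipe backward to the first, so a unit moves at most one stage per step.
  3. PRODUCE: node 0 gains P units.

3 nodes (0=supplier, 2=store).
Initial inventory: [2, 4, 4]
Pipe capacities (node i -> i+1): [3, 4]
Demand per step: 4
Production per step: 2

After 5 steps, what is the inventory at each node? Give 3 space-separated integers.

Step 1: demand=4,sold=4 ship[1->2]=4 ship[0->1]=2 prod=2 -> inv=[2 2 4]
Step 2: demand=4,sold=4 ship[1->2]=2 ship[0->1]=2 prod=2 -> inv=[2 2 2]
Step 3: demand=4,sold=2 ship[1->2]=2 ship[0->1]=2 prod=2 -> inv=[2 2 2]
Step 4: demand=4,sold=2 ship[1->2]=2 ship[0->1]=2 prod=2 -> inv=[2 2 2]
Step 5: demand=4,sold=2 ship[1->2]=2 ship[0->1]=2 prod=2 -> inv=[2 2 2]

2 2 2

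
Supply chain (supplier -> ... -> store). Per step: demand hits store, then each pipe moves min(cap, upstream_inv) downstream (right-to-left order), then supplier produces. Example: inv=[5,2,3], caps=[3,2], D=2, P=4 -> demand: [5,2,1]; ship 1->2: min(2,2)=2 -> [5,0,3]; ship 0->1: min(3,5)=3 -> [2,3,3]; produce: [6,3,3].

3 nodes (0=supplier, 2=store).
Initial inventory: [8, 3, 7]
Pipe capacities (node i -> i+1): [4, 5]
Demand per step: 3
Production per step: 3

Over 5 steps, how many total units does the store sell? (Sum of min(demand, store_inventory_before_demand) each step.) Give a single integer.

Answer: 15

Derivation:
Step 1: sold=3 (running total=3) -> [7 4 7]
Step 2: sold=3 (running total=6) -> [6 4 8]
Step 3: sold=3 (running total=9) -> [5 4 9]
Step 4: sold=3 (running total=12) -> [4 4 10]
Step 5: sold=3 (running total=15) -> [3 4 11]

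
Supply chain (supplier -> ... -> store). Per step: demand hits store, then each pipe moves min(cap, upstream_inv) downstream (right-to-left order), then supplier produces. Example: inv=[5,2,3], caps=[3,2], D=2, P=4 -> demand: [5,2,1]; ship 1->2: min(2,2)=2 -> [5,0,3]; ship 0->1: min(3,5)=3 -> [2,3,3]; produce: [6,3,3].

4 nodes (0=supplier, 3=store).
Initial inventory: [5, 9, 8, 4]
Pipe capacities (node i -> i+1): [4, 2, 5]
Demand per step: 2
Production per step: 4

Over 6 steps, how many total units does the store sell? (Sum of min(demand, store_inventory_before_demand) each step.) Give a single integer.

Step 1: sold=2 (running total=2) -> [5 11 5 7]
Step 2: sold=2 (running total=4) -> [5 13 2 10]
Step 3: sold=2 (running total=6) -> [5 15 2 10]
Step 4: sold=2 (running total=8) -> [5 17 2 10]
Step 5: sold=2 (running total=10) -> [5 19 2 10]
Step 6: sold=2 (running total=12) -> [5 21 2 10]

Answer: 12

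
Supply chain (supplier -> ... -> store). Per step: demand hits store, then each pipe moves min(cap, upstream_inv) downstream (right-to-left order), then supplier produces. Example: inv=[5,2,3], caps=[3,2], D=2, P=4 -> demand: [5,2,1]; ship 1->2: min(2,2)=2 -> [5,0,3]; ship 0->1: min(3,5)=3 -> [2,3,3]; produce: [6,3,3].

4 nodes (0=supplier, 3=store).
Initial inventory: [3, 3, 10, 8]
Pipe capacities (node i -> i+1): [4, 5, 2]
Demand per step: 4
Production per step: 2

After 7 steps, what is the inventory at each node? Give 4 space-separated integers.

Step 1: demand=4,sold=4 ship[2->3]=2 ship[1->2]=3 ship[0->1]=3 prod=2 -> inv=[2 3 11 6]
Step 2: demand=4,sold=4 ship[2->3]=2 ship[1->2]=3 ship[0->1]=2 prod=2 -> inv=[2 2 12 4]
Step 3: demand=4,sold=4 ship[2->3]=2 ship[1->2]=2 ship[0->1]=2 prod=2 -> inv=[2 2 12 2]
Step 4: demand=4,sold=2 ship[2->3]=2 ship[1->2]=2 ship[0->1]=2 prod=2 -> inv=[2 2 12 2]
Step 5: demand=4,sold=2 ship[2->3]=2 ship[1->2]=2 ship[0->1]=2 prod=2 -> inv=[2 2 12 2]
Step 6: demand=4,sold=2 ship[2->3]=2 ship[1->2]=2 ship[0->1]=2 prod=2 -> inv=[2 2 12 2]
Step 7: demand=4,sold=2 ship[2->3]=2 ship[1->2]=2 ship[0->1]=2 prod=2 -> inv=[2 2 12 2]

2 2 12 2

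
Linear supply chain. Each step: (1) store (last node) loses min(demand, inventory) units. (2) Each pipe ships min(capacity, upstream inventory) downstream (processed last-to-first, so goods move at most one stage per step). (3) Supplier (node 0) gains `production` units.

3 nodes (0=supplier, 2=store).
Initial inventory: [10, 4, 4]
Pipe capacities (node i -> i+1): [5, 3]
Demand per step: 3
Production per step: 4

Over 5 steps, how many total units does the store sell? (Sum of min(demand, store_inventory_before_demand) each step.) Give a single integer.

Answer: 15

Derivation:
Step 1: sold=3 (running total=3) -> [9 6 4]
Step 2: sold=3 (running total=6) -> [8 8 4]
Step 3: sold=3 (running total=9) -> [7 10 4]
Step 4: sold=3 (running total=12) -> [6 12 4]
Step 5: sold=3 (running total=15) -> [5 14 4]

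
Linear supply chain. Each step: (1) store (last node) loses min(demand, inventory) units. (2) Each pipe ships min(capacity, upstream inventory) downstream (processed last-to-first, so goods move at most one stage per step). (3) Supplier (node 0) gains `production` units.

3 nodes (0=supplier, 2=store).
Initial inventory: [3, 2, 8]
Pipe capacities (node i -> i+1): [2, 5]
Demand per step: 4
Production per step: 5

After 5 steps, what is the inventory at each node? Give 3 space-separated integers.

Step 1: demand=4,sold=4 ship[1->2]=2 ship[0->1]=2 prod=5 -> inv=[6 2 6]
Step 2: demand=4,sold=4 ship[1->2]=2 ship[0->1]=2 prod=5 -> inv=[9 2 4]
Step 3: demand=4,sold=4 ship[1->2]=2 ship[0->1]=2 prod=5 -> inv=[12 2 2]
Step 4: demand=4,sold=2 ship[1->2]=2 ship[0->1]=2 prod=5 -> inv=[15 2 2]
Step 5: demand=4,sold=2 ship[1->2]=2 ship[0->1]=2 prod=5 -> inv=[18 2 2]

18 2 2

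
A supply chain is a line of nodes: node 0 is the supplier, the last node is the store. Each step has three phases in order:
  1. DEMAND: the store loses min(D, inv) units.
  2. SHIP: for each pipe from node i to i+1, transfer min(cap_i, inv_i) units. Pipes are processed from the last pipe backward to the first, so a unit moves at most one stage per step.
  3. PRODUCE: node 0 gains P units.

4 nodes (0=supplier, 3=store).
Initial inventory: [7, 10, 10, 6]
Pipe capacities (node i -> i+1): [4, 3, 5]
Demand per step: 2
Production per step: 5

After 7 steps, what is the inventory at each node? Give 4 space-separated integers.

Step 1: demand=2,sold=2 ship[2->3]=5 ship[1->2]=3 ship[0->1]=4 prod=5 -> inv=[8 11 8 9]
Step 2: demand=2,sold=2 ship[2->3]=5 ship[1->2]=3 ship[0->1]=4 prod=5 -> inv=[9 12 6 12]
Step 3: demand=2,sold=2 ship[2->3]=5 ship[1->2]=3 ship[0->1]=4 prod=5 -> inv=[10 13 4 15]
Step 4: demand=2,sold=2 ship[2->3]=4 ship[1->2]=3 ship[0->1]=4 prod=5 -> inv=[11 14 3 17]
Step 5: demand=2,sold=2 ship[2->3]=3 ship[1->2]=3 ship[0->1]=4 prod=5 -> inv=[12 15 3 18]
Step 6: demand=2,sold=2 ship[2->3]=3 ship[1->2]=3 ship[0->1]=4 prod=5 -> inv=[13 16 3 19]
Step 7: demand=2,sold=2 ship[2->3]=3 ship[1->2]=3 ship[0->1]=4 prod=5 -> inv=[14 17 3 20]

14 17 3 20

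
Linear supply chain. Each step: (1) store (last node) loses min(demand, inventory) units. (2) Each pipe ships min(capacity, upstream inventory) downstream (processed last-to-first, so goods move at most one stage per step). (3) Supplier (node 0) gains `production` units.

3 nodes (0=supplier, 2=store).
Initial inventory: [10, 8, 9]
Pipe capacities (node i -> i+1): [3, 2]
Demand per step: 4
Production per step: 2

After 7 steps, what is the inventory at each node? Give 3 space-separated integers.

Step 1: demand=4,sold=4 ship[1->2]=2 ship[0->1]=3 prod=2 -> inv=[9 9 7]
Step 2: demand=4,sold=4 ship[1->2]=2 ship[0->1]=3 prod=2 -> inv=[8 10 5]
Step 3: demand=4,sold=4 ship[1->2]=2 ship[0->1]=3 prod=2 -> inv=[7 11 3]
Step 4: demand=4,sold=3 ship[1->2]=2 ship[0->1]=3 prod=2 -> inv=[6 12 2]
Step 5: demand=4,sold=2 ship[1->2]=2 ship[0->1]=3 prod=2 -> inv=[5 13 2]
Step 6: demand=4,sold=2 ship[1->2]=2 ship[0->1]=3 prod=2 -> inv=[4 14 2]
Step 7: demand=4,sold=2 ship[1->2]=2 ship[0->1]=3 prod=2 -> inv=[3 15 2]

3 15 2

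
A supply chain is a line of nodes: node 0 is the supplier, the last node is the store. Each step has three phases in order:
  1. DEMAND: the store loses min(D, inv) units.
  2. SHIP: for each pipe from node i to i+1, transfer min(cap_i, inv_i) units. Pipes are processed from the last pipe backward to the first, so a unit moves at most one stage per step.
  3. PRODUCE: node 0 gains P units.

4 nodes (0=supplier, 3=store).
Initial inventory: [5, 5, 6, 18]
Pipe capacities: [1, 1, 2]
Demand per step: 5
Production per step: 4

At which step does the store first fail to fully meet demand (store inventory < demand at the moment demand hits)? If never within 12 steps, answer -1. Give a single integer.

Step 1: demand=5,sold=5 ship[2->3]=2 ship[1->2]=1 ship[0->1]=1 prod=4 -> [8 5 5 15]
Step 2: demand=5,sold=5 ship[2->3]=2 ship[1->2]=1 ship[0->1]=1 prod=4 -> [11 5 4 12]
Step 3: demand=5,sold=5 ship[2->3]=2 ship[1->2]=1 ship[0->1]=1 prod=4 -> [14 5 3 9]
Step 4: demand=5,sold=5 ship[2->3]=2 ship[1->2]=1 ship[0->1]=1 prod=4 -> [17 5 2 6]
Step 5: demand=5,sold=5 ship[2->3]=2 ship[1->2]=1 ship[0->1]=1 prod=4 -> [20 5 1 3]
Step 6: demand=5,sold=3 ship[2->3]=1 ship[1->2]=1 ship[0->1]=1 prod=4 -> [23 5 1 1]
Step 7: demand=5,sold=1 ship[2->3]=1 ship[1->2]=1 ship[0->1]=1 prod=4 -> [26 5 1 1]
Step 8: demand=5,sold=1 ship[2->3]=1 ship[1->2]=1 ship[0->1]=1 prod=4 -> [29 5 1 1]
Step 9: demand=5,sold=1 ship[2->3]=1 ship[1->2]=1 ship[0->1]=1 prod=4 -> [32 5 1 1]
Step 10: demand=5,sold=1 ship[2->3]=1 ship[1->2]=1 ship[0->1]=1 prod=4 -> [35 5 1 1]
Step 11: demand=5,sold=1 ship[2->3]=1 ship[1->2]=1 ship[0->1]=1 prod=4 -> [38 5 1 1]
Step 12: demand=5,sold=1 ship[2->3]=1 ship[1->2]=1 ship[0->1]=1 prod=4 -> [41 5 1 1]
First stockout at step 6

6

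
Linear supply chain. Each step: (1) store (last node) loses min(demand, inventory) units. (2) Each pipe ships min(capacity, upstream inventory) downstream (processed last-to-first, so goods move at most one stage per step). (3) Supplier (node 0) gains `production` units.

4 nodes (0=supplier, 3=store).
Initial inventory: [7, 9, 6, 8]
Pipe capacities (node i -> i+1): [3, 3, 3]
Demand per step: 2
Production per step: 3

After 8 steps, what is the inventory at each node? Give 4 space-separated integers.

Step 1: demand=2,sold=2 ship[2->3]=3 ship[1->2]=3 ship[0->1]=3 prod=3 -> inv=[7 9 6 9]
Step 2: demand=2,sold=2 ship[2->3]=3 ship[1->2]=3 ship[0->1]=3 prod=3 -> inv=[7 9 6 10]
Step 3: demand=2,sold=2 ship[2->3]=3 ship[1->2]=3 ship[0->1]=3 prod=3 -> inv=[7 9 6 11]
Step 4: demand=2,sold=2 ship[2->3]=3 ship[1->2]=3 ship[0->1]=3 prod=3 -> inv=[7 9 6 12]
Step 5: demand=2,sold=2 ship[2->3]=3 ship[1->2]=3 ship[0->1]=3 prod=3 -> inv=[7 9 6 13]
Step 6: demand=2,sold=2 ship[2->3]=3 ship[1->2]=3 ship[0->1]=3 prod=3 -> inv=[7 9 6 14]
Step 7: demand=2,sold=2 ship[2->3]=3 ship[1->2]=3 ship[0->1]=3 prod=3 -> inv=[7 9 6 15]
Step 8: demand=2,sold=2 ship[2->3]=3 ship[1->2]=3 ship[0->1]=3 prod=3 -> inv=[7 9 6 16]

7 9 6 16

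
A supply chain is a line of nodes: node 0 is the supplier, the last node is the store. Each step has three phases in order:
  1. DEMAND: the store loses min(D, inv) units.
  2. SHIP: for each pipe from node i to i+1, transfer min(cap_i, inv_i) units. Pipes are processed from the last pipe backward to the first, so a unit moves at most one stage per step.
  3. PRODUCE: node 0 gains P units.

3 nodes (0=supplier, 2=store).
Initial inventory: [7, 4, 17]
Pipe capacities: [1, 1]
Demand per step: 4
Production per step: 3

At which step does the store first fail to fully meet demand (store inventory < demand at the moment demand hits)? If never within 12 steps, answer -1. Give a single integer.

Step 1: demand=4,sold=4 ship[1->2]=1 ship[0->1]=1 prod=3 -> [9 4 14]
Step 2: demand=4,sold=4 ship[1->2]=1 ship[0->1]=1 prod=3 -> [11 4 11]
Step 3: demand=4,sold=4 ship[1->2]=1 ship[0->1]=1 prod=3 -> [13 4 8]
Step 4: demand=4,sold=4 ship[1->2]=1 ship[0->1]=1 prod=3 -> [15 4 5]
Step 5: demand=4,sold=4 ship[1->2]=1 ship[0->1]=1 prod=3 -> [17 4 2]
Step 6: demand=4,sold=2 ship[1->2]=1 ship[0->1]=1 prod=3 -> [19 4 1]
Step 7: demand=4,sold=1 ship[1->2]=1 ship[0->1]=1 prod=3 -> [21 4 1]
Step 8: demand=4,sold=1 ship[1->2]=1 ship[0->1]=1 prod=3 -> [23 4 1]
Step 9: demand=4,sold=1 ship[1->2]=1 ship[0->1]=1 prod=3 -> [25 4 1]
Step 10: demand=4,sold=1 ship[1->2]=1 ship[0->1]=1 prod=3 -> [27 4 1]
Step 11: demand=4,sold=1 ship[1->2]=1 ship[0->1]=1 prod=3 -> [29 4 1]
Step 12: demand=4,sold=1 ship[1->2]=1 ship[0->1]=1 prod=3 -> [31 4 1]
First stockout at step 6

6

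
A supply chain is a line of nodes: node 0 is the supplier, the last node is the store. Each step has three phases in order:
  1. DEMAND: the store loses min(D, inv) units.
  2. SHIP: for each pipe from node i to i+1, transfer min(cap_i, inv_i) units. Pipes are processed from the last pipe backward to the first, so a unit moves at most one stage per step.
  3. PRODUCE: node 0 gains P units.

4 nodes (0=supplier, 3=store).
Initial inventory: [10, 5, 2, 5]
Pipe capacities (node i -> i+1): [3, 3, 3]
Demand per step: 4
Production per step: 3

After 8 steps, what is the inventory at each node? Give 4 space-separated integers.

Step 1: demand=4,sold=4 ship[2->3]=2 ship[1->2]=3 ship[0->1]=3 prod=3 -> inv=[10 5 3 3]
Step 2: demand=4,sold=3 ship[2->3]=3 ship[1->2]=3 ship[0->1]=3 prod=3 -> inv=[10 5 3 3]
Step 3: demand=4,sold=3 ship[2->3]=3 ship[1->2]=3 ship[0->1]=3 prod=3 -> inv=[10 5 3 3]
Step 4: demand=4,sold=3 ship[2->3]=3 ship[1->2]=3 ship[0->1]=3 prod=3 -> inv=[10 5 3 3]
Step 5: demand=4,sold=3 ship[2->3]=3 ship[1->2]=3 ship[0->1]=3 prod=3 -> inv=[10 5 3 3]
Step 6: demand=4,sold=3 ship[2->3]=3 ship[1->2]=3 ship[0->1]=3 prod=3 -> inv=[10 5 3 3]
Step 7: demand=4,sold=3 ship[2->3]=3 ship[1->2]=3 ship[0->1]=3 prod=3 -> inv=[10 5 3 3]
Step 8: demand=4,sold=3 ship[2->3]=3 ship[1->2]=3 ship[0->1]=3 prod=3 -> inv=[10 5 3 3]

10 5 3 3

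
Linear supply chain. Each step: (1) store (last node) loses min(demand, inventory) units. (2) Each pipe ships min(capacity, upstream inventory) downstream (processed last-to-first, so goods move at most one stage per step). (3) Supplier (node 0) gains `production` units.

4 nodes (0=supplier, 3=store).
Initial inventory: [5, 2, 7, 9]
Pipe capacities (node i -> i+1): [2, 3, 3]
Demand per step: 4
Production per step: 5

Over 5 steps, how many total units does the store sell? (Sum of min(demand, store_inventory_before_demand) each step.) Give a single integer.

Step 1: sold=4 (running total=4) -> [8 2 6 8]
Step 2: sold=4 (running total=8) -> [11 2 5 7]
Step 3: sold=4 (running total=12) -> [14 2 4 6]
Step 4: sold=4 (running total=16) -> [17 2 3 5]
Step 5: sold=4 (running total=20) -> [20 2 2 4]

Answer: 20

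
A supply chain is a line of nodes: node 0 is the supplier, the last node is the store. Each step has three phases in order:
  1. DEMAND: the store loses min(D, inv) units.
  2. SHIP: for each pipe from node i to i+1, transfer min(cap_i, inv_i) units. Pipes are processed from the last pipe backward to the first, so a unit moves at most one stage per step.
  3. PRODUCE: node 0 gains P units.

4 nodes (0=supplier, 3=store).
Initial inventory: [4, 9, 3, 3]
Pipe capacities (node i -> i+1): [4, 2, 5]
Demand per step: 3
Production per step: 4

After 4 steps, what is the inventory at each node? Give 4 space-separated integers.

Step 1: demand=3,sold=3 ship[2->3]=3 ship[1->2]=2 ship[0->1]=4 prod=4 -> inv=[4 11 2 3]
Step 2: demand=3,sold=3 ship[2->3]=2 ship[1->2]=2 ship[0->1]=4 prod=4 -> inv=[4 13 2 2]
Step 3: demand=3,sold=2 ship[2->3]=2 ship[1->2]=2 ship[0->1]=4 prod=4 -> inv=[4 15 2 2]
Step 4: demand=3,sold=2 ship[2->3]=2 ship[1->2]=2 ship[0->1]=4 prod=4 -> inv=[4 17 2 2]

4 17 2 2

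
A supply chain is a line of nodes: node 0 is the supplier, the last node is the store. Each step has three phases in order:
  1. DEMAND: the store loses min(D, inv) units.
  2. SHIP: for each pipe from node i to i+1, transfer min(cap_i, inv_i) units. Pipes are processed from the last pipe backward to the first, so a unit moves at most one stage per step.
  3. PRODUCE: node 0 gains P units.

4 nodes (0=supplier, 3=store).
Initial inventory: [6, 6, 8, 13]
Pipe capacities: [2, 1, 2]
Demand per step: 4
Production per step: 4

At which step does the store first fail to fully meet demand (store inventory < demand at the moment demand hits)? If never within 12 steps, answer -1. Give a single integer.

Step 1: demand=4,sold=4 ship[2->3]=2 ship[1->2]=1 ship[0->1]=2 prod=4 -> [8 7 7 11]
Step 2: demand=4,sold=4 ship[2->3]=2 ship[1->2]=1 ship[0->1]=2 prod=4 -> [10 8 6 9]
Step 3: demand=4,sold=4 ship[2->3]=2 ship[1->2]=1 ship[0->1]=2 prod=4 -> [12 9 5 7]
Step 4: demand=4,sold=4 ship[2->3]=2 ship[1->2]=1 ship[0->1]=2 prod=4 -> [14 10 4 5]
Step 5: demand=4,sold=4 ship[2->3]=2 ship[1->2]=1 ship[0->1]=2 prod=4 -> [16 11 3 3]
Step 6: demand=4,sold=3 ship[2->3]=2 ship[1->2]=1 ship[0->1]=2 prod=4 -> [18 12 2 2]
Step 7: demand=4,sold=2 ship[2->3]=2 ship[1->2]=1 ship[0->1]=2 prod=4 -> [20 13 1 2]
Step 8: demand=4,sold=2 ship[2->3]=1 ship[1->2]=1 ship[0->1]=2 prod=4 -> [22 14 1 1]
Step 9: demand=4,sold=1 ship[2->3]=1 ship[1->2]=1 ship[0->1]=2 prod=4 -> [24 15 1 1]
Step 10: demand=4,sold=1 ship[2->3]=1 ship[1->2]=1 ship[0->1]=2 prod=4 -> [26 16 1 1]
Step 11: demand=4,sold=1 ship[2->3]=1 ship[1->2]=1 ship[0->1]=2 prod=4 -> [28 17 1 1]
Step 12: demand=4,sold=1 ship[2->3]=1 ship[1->2]=1 ship[0->1]=2 prod=4 -> [30 18 1 1]
First stockout at step 6

6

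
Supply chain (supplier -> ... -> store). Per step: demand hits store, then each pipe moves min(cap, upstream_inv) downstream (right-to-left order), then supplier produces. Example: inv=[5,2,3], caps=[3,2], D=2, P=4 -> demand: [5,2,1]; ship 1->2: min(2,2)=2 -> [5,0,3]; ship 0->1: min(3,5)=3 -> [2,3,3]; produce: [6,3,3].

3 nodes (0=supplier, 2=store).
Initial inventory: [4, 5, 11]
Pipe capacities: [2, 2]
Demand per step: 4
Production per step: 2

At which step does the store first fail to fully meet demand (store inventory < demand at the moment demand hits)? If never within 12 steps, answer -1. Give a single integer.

Step 1: demand=4,sold=4 ship[1->2]=2 ship[0->1]=2 prod=2 -> [4 5 9]
Step 2: demand=4,sold=4 ship[1->2]=2 ship[0->1]=2 prod=2 -> [4 5 7]
Step 3: demand=4,sold=4 ship[1->2]=2 ship[0->1]=2 prod=2 -> [4 5 5]
Step 4: demand=4,sold=4 ship[1->2]=2 ship[0->1]=2 prod=2 -> [4 5 3]
Step 5: demand=4,sold=3 ship[1->2]=2 ship[0->1]=2 prod=2 -> [4 5 2]
Step 6: demand=4,sold=2 ship[1->2]=2 ship[0->1]=2 prod=2 -> [4 5 2]
Step 7: demand=4,sold=2 ship[1->2]=2 ship[0->1]=2 prod=2 -> [4 5 2]
Step 8: demand=4,sold=2 ship[1->2]=2 ship[0->1]=2 prod=2 -> [4 5 2]
Step 9: demand=4,sold=2 ship[1->2]=2 ship[0->1]=2 prod=2 -> [4 5 2]
Step 10: demand=4,sold=2 ship[1->2]=2 ship[0->1]=2 prod=2 -> [4 5 2]
Step 11: demand=4,sold=2 ship[1->2]=2 ship[0->1]=2 prod=2 -> [4 5 2]
Step 12: demand=4,sold=2 ship[1->2]=2 ship[0->1]=2 prod=2 -> [4 5 2]
First stockout at step 5

5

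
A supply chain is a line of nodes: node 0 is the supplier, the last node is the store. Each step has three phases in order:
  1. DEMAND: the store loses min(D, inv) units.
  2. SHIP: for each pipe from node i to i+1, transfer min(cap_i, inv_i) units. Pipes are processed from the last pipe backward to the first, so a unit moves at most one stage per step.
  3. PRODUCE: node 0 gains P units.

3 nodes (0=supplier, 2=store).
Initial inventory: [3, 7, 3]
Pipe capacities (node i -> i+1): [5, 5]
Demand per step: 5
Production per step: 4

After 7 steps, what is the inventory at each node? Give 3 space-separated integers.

Step 1: demand=5,sold=3 ship[1->2]=5 ship[0->1]=3 prod=4 -> inv=[4 5 5]
Step 2: demand=5,sold=5 ship[1->2]=5 ship[0->1]=4 prod=4 -> inv=[4 4 5]
Step 3: demand=5,sold=5 ship[1->2]=4 ship[0->1]=4 prod=4 -> inv=[4 4 4]
Step 4: demand=5,sold=4 ship[1->2]=4 ship[0->1]=4 prod=4 -> inv=[4 4 4]
Step 5: demand=5,sold=4 ship[1->2]=4 ship[0->1]=4 prod=4 -> inv=[4 4 4]
Step 6: demand=5,sold=4 ship[1->2]=4 ship[0->1]=4 prod=4 -> inv=[4 4 4]
Step 7: demand=5,sold=4 ship[1->2]=4 ship[0->1]=4 prod=4 -> inv=[4 4 4]

4 4 4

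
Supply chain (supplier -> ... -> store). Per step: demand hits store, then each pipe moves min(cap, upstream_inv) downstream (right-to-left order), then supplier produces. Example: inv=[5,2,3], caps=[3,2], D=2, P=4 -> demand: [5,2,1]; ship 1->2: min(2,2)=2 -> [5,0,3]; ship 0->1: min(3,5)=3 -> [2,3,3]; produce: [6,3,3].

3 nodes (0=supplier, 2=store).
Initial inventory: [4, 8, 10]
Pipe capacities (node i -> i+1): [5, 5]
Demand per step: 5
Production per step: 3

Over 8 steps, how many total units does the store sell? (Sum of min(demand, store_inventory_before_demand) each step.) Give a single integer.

Answer: 37

Derivation:
Step 1: sold=5 (running total=5) -> [3 7 10]
Step 2: sold=5 (running total=10) -> [3 5 10]
Step 3: sold=5 (running total=15) -> [3 3 10]
Step 4: sold=5 (running total=20) -> [3 3 8]
Step 5: sold=5 (running total=25) -> [3 3 6]
Step 6: sold=5 (running total=30) -> [3 3 4]
Step 7: sold=4 (running total=34) -> [3 3 3]
Step 8: sold=3 (running total=37) -> [3 3 3]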